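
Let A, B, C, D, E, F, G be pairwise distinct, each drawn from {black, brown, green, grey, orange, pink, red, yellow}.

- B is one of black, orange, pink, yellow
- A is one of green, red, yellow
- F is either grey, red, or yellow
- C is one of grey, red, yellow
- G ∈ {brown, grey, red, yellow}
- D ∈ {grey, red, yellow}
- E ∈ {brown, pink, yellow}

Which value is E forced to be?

C, D, F between them cover only {grey, red, yellow} — a naked triple. Remove those values from A, B, E, G.
A's domain is down to {green}, so A = green.
G has just one choice, so G = brown. Strike brown from E.
So E = pink.

pink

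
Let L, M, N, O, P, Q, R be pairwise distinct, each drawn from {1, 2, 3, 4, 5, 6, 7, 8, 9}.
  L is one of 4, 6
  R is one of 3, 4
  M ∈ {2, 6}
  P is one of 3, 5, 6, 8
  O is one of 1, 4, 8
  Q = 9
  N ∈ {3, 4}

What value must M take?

Q has just one choice, so Q = 9.
N and R between them cover only {3, 4} — a naked pair. Remove those values from L, O, P.
L has just one choice, so L = 6. Remove 6 from M, P.
So M = 2.

2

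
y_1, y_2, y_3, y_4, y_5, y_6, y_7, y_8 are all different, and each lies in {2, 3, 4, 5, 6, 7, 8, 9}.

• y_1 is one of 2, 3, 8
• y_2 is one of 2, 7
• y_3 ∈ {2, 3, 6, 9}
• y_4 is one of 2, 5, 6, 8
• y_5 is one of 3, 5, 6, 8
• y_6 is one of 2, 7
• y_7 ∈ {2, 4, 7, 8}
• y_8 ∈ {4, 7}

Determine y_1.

3

The 8 variables draw from only 8 values {2, 3, 4, 5, 6, 7, 8, 9}, so each is used; only y_3 can be 9, hence y_3 = 9.
y_2 and y_6 between them cover only {2, 7} — a naked pair. Remove those values from y_1, y_4, y_7, y_8.
That leaves y_8 = 4. Strike 4 from y_7.
y_7 has just one choice, so y_7 = 8. Remove 8 from y_1, y_4, y_5.
So y_1 = 3.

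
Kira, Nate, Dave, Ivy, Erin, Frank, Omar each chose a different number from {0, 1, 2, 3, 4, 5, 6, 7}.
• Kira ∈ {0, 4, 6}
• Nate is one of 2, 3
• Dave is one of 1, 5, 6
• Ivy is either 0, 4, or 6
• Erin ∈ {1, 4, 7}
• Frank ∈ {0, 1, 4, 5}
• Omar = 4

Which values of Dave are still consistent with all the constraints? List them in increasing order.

Omar's domain is down to {4}, so Omar = 4. Eliminate 4 elsewhere: Kira, Ivy, Erin, Frank.
Kira and Ivy share exactly the 2 values {0, 6}; by pigeonhole those values go to them, so strike 0, 6 from Dave, Frank.
Dave and Frank share exactly the 2 values {1, 5}; by pigeonhole those values go to them, so strike 1, 5 from Erin.
That leaves Erin = 7.
No further eliminations apply; Dave can still be any of 1, 5.

1, 5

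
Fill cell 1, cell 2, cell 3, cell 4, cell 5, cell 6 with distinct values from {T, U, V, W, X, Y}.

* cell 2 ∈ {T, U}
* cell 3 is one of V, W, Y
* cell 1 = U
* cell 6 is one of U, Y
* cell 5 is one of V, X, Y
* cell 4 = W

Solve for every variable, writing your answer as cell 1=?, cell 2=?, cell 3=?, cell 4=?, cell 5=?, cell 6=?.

cell 1=U, cell 2=T, cell 3=V, cell 4=W, cell 5=X, cell 6=Y

cell 1 has just one choice, so cell 1 = U. Eliminate U elsewhere: cell 2, cell 6.
That leaves cell 2 = T.
cell 4 has just one choice, so cell 4 = W. So cell 3 can't be W.
That leaves cell 6 = Y. Strike Y from cell 3, cell 5.
That leaves cell 3 = V. So cell 5 can't be V.
cell 5's domain is down to {X}, so cell 5 = X.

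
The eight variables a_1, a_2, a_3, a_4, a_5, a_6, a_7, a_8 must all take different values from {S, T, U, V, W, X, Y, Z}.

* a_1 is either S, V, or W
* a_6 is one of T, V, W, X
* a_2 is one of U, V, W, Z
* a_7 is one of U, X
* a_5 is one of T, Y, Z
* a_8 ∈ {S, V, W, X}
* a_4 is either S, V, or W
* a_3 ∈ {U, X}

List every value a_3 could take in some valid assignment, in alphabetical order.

U, X

The 8 variables draw from only 8 values {S, T, U, V, W, X, Y, Z}, so each is used; only a_5 can be Y, hence a_5 = Y.
The 7 still-open variables together cover exactly {S, T, U, V, W, X, Z} — 7 values for 7 variables — and T appears only in a_6's list, so a_6 = T.
Among the 6 still-open variables, Z fits only a_2 (and all 6 values in {S, U, V, W, X, Z} must be used), so a_2 = Z.
The 2 variables a_3 and a_7 are confined to {U, X}, which locks those values in; drop them from a_8.
No further eliminations apply; a_3 can still be any of U, X.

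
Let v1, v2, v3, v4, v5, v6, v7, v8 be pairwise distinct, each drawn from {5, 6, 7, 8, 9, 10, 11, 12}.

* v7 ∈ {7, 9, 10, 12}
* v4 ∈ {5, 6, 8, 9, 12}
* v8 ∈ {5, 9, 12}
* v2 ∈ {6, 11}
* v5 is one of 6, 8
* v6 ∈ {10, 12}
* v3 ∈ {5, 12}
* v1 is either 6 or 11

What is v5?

8

The 8 variables together cover exactly {5, 6, 7, 8, 9, 10, 11, 12} — 8 values for 8 variables — and 7 appears only in v7's list, so v7 = 7.
The 7 still-open variables together cover exactly {5, 6, 8, 9, 10, 11, 12} — 7 values for 7 variables — and 10 appears only in v6's list, so v6 = 10.
The 2 variables v1 and v2 are confined to {6, 11}, which locks those values in; drop them from v4, v5.
So v5 = 8.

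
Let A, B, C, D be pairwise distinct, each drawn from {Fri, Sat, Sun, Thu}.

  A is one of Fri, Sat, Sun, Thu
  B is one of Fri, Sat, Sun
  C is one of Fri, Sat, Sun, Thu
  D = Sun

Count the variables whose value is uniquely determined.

1

D must be Sun (only option left). Strike Sun from A, B, C.
Determined: D=Sun. The other variables each still have more than one consistent value. That makes 1.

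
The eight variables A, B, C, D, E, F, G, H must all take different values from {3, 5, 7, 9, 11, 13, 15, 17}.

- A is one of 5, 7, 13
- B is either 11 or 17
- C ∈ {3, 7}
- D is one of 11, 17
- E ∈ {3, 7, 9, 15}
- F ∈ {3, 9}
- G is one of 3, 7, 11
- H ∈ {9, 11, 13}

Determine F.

9

The 8 variables together cover exactly {3, 5, 7, 9, 11, 13, 15, 17} — 8 values for 8 variables — and 5 appears only in A's list, so A = 5.
The 7 still-open variables draw from only 7 values {3, 7, 9, 11, 13, 15, 17}, so each is used; only H can be 13, hence H = 13.
The 6 still-open variables together cover exactly {3, 7, 9, 11, 15, 17} — 6 values for 6 variables — and 15 appears only in E's list, so E = 15.
The 5 still-open variables draw from only 5 values {3, 7, 9, 11, 17}, so each is used; only F can be 9, hence F = 9.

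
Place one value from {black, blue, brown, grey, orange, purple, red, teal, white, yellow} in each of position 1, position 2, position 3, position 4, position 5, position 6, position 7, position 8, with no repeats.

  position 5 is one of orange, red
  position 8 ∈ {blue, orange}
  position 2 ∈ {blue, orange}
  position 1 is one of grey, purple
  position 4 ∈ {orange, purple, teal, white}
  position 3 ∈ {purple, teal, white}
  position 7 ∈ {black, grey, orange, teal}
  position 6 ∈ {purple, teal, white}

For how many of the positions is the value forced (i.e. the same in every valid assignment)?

The 8 variables draw from only 8 values {black, blue, grey, orange, purple, red, teal, white}, so each is used; only position 7 can be black, hence position 7 = black.
The 7 still-open variables together cover exactly {blue, grey, orange, purple, red, teal, white} — 7 values for 7 variables — and grey appears only in position 1's list, so position 1 = grey.
The 6 still-open variables draw from only 6 values {blue, orange, purple, red, teal, white}, so each is used; only position 5 can be red, hence position 5 = red.
position 2 and position 8 share exactly the 2 values {blue, orange}; by pigeonhole those values go to them, so strike blue, orange from position 4.
Determined: position 1=grey, position 5=red, position 7=black. The other positions each still have more than one consistent value. That makes 3.

3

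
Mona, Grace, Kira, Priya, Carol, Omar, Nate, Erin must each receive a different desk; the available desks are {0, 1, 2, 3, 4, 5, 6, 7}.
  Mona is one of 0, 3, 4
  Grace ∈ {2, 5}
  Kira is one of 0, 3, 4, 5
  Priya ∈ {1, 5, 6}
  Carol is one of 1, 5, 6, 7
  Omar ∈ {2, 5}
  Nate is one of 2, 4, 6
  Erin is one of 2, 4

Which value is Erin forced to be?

The 8 variables draw from only 8 values {0, 1, 2, 3, 4, 5, 6, 7}, so each is used; only Carol can be 7, hence Carol = 7.
The 7 still-open variables draw from only 7 values {0, 1, 2, 3, 4, 5, 6}, so each is used; only Priya can be 1, hence Priya = 1.
Among the 6 still-open variables, 6 fits only Nate (and all 6 values in {0, 2, 3, 4, 5, 6} must be used), so Nate = 6.
Grace and Omar between them cover only {2, 5} — a naked pair. Remove those values from Kira, Erin.
So Erin = 4.

4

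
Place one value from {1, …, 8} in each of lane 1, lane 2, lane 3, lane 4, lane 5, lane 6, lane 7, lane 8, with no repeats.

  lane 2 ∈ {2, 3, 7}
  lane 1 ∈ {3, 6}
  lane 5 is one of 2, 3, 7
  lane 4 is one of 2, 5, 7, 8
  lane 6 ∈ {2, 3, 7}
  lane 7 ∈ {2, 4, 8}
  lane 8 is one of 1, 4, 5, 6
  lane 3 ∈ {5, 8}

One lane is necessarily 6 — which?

Among the 8 variables, 1 fits only lane 8 (and all 8 values in {1, 2, 3, 4, 5, 6, 7, 8} must be used), so lane 8 = 1.
The 7 still-open variables together cover exactly {2, 3, 4, 5, 6, 7, 8} — 7 values for 7 variables — and 4 appears only in lane 7's list, so lane 7 = 4.
Among the 6 still-open variables, 6 fits only lane 1 (and all 6 values in {2, 3, 5, 6, 7, 8} must be used), so lane 1 = 6.

lane 1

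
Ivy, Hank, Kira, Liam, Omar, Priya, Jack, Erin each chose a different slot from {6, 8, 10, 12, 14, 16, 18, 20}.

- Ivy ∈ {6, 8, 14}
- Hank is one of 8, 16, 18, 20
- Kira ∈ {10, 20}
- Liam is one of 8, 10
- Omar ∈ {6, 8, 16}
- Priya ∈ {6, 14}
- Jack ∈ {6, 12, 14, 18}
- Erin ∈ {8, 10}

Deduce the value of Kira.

20

Among the 8 variables, 12 fits only Jack (and all 8 values in {6, 8, 10, 12, 14, 16, 18, 20} must be used), so Jack = 12.
The 7 still-open variables draw from only 7 values {6, 8, 10, 14, 16, 18, 20}, so each is used; only Hank can be 18, hence Hank = 18.
Among the 6 still-open variables, 16 fits only Omar (and all 6 values in {6, 8, 10, 14, 16, 20} must be used), so Omar = 16.
The 5 still-open variables draw from only 5 values {6, 8, 10, 14, 20}, so each is used; only Kira can be 20, hence Kira = 20.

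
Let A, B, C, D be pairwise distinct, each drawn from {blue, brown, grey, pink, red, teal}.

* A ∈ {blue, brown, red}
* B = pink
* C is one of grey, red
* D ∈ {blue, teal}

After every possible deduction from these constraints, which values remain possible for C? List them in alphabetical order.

B must be pink (only option left).
No further eliminations apply; C can still be any of grey, red.

grey, red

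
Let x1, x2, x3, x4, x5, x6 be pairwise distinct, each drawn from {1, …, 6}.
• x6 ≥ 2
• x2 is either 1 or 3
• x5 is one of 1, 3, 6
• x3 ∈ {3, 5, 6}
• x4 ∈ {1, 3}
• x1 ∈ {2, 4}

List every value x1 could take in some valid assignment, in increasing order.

The 2 variables x2 and x4 are confined to {1, 3}, which locks those values in; drop them from x3, x5, x6.
x5 must be 6 (only option left). Strike 6 from x3, x6.
x3 must be 5 (only option left). Remove 5 from x6.
No further eliminations apply; x1 can still be any of 2, 4.

2, 4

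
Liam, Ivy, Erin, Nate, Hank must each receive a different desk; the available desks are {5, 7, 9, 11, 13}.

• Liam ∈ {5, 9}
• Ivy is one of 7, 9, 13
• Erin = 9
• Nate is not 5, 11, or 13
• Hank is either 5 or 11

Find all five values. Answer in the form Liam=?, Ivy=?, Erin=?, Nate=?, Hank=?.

Liam=5, Ivy=13, Erin=9, Nate=7, Hank=11

Erin's domain is down to {9}, so Erin = 9. So Liam, Ivy, Nate can't be 9.
That leaves Nate = 7. Strike 7 from Ivy.
Liam has just one choice, so Liam = 5. Strike 5 from Hank.
Ivy must be 13 (only option left).
Hank's domain is down to {11}, so Hank = 11.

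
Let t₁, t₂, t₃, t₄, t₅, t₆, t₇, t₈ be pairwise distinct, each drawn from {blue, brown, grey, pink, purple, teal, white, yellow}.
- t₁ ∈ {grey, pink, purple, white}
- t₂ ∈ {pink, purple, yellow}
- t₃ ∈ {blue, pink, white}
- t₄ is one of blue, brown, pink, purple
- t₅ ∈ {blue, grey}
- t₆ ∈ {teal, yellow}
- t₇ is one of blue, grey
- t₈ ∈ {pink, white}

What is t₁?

purple

Among the 8 variables, brown fits only t₄ (and all 8 values in {blue, brown, grey, pink, purple, teal, white, yellow} must be used), so t₄ = brown.
Among the 7 still-open variables, teal fits only t₆ (and all 7 values in {blue, grey, pink, purple, teal, white, yellow} must be used), so t₆ = teal.
Among the 6 still-open variables, yellow fits only t₂ (and all 6 values in {blue, grey, pink, purple, white, yellow} must be used), so t₂ = yellow.
Among the 5 still-open variables, purple fits only t₁ (and all 5 values in {blue, grey, pink, purple, white} must be used), so t₁ = purple.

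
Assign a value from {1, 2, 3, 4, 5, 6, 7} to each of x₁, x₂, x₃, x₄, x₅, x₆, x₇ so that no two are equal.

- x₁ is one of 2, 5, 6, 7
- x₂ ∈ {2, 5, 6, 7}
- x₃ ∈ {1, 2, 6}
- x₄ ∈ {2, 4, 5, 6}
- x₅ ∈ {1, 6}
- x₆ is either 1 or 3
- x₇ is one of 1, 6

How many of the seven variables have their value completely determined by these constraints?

The 7 variables draw from only 7 values {1, 2, 3, 4, 5, 6, 7}, so each is used; only x₆ can be 3, hence x₆ = 3.
The 6 still-open variables draw from only 6 values {1, 2, 4, 5, 6, 7}, so each is used; only x₄ can be 4, hence x₄ = 4.
x₅ and x₇ share exactly the 2 values {1, 6}; by pigeonhole those values go to them, so strike 1, 6 from x₁, x₂, x₃.
That leaves x₃ = 2. So x₁, x₂ can't be 2.
Determined: x₃=2, x₄=4, x₆=3. The other variables each still have more than one consistent value. That makes 3.

3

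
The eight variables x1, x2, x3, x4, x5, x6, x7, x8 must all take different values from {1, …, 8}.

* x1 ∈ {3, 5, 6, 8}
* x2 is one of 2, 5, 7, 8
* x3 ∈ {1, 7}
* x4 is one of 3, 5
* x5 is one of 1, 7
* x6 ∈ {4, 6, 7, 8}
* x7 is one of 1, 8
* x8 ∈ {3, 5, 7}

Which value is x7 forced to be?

The 8 variables together cover exactly {1, 2, 3, 4, 5, 6, 7, 8} — 8 values for 8 variables — and 2 appears only in x2's list, so x2 = 2.
The 7 still-open variables draw from only 7 values {1, 3, 4, 5, 6, 7, 8}, so each is used; only x6 can be 4, hence x6 = 4.
The 6 still-open variables together cover exactly {1, 3, 5, 6, 7, 8} — 6 values for 6 variables — and 6 appears only in x1's list, so x1 = 6.
The 5 still-open variables draw from only 5 values {1, 3, 5, 7, 8}, so each is used; only x7 can be 8, hence x7 = 8.

8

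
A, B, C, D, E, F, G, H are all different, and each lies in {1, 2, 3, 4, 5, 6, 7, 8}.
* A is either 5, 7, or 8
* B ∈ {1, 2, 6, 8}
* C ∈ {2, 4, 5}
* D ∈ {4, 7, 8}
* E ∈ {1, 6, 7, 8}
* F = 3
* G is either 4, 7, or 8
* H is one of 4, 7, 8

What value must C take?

F must be 3 (only option left).
D, G, H share exactly the 3 values {4, 7, 8}; by pigeonhole those values go to them, so strike 4, 7, 8 from A, B, C, E.
That leaves A = 5. Strike 5 from C.
So C = 2.

2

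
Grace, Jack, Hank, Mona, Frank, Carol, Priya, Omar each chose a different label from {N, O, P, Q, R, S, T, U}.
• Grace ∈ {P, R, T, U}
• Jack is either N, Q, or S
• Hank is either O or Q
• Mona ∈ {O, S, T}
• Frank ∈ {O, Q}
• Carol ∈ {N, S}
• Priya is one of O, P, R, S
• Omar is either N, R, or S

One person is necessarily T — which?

Mona

The 8 variables draw from only 8 values {N, O, P, Q, R, S, T, U}, so each is used; only Grace can be U, hence Grace = U.
Among the 7 still-open variables, P fits only Priya (and all 7 values in {N, O, P, Q, R, S, T} must be used), so Priya = P.
Among the 6 still-open variables, R fits only Omar (and all 6 values in {N, O, Q, R, S, T} must be used), so Omar = R.
The 5 still-open variables draw from only 5 values {N, O, Q, S, T}, so each is used; only Mona can be T, hence Mona = T.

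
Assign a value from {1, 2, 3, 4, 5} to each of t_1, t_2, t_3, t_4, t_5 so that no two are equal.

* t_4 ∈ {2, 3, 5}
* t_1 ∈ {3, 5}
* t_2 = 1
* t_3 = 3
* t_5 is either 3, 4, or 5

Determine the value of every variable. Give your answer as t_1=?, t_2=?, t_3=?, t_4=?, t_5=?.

t_1=5, t_2=1, t_3=3, t_4=2, t_5=4

t_2 must be 1 (only option left).
t_3's domain is down to {3}, so t_3 = 3. Remove 3 from t_1, t_4, t_5.
t_1 has just one choice, so t_1 = 5. So t_4, t_5 can't be 5.
t_4 has just one choice, so t_4 = 2.
t_5 must be 4 (only option left).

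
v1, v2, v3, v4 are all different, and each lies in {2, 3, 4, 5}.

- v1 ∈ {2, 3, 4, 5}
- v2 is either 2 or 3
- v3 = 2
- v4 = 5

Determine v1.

4

v3's domain is down to {2}, so v3 = 2. So v1, v2 can't be 2.
v4 has just one choice, so v4 = 5. Strike 5 from v1.
v2 must be 3 (only option left). Eliminate 3 elsewhere: v1.
So v1 = 4.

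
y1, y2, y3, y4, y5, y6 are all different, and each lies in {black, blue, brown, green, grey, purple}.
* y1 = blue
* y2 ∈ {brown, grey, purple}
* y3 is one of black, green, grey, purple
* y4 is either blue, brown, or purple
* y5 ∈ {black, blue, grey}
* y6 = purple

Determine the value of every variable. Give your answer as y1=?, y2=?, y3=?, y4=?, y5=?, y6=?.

y1 has just one choice, so y1 = blue. So y4, y5 can't be blue.
That leaves y6 = purple. So y2, y3, y4 can't be purple.
y4 must be brown (only option left). Remove brown from y2.
y2's domain is down to {grey}, so y2 = grey. Remove grey from y3, y5.
y5 must be black (only option left). So y3 can't be black.
That leaves y3 = green.

y1=blue, y2=grey, y3=green, y4=brown, y5=black, y6=purple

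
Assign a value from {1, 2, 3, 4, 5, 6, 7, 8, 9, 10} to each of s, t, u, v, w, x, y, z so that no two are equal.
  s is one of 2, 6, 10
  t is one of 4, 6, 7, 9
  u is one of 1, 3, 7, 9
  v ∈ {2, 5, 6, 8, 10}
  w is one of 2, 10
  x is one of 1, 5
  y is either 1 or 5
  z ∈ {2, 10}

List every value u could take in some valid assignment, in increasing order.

3, 7, 9

w and z between them cover only {2, 10} — a naked pair. Remove those values from s, v.
s's domain is down to {6}, so s = 6. Strike 6 from t, v.
x and y share exactly the 2 values {1, 5}; by pigeonhole those values go to them, so strike 1, 5 from u, v.
v has just one choice, so v = 8.
No further eliminations apply; u can still be any of 3, 7, 9.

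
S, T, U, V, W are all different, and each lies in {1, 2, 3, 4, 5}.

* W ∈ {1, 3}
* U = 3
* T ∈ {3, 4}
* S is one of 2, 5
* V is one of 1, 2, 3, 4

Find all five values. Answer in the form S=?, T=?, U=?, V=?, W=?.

S=5, T=4, U=3, V=2, W=1

U has just one choice, so U = 3. Remove 3 from T, V, W.
W must be 1 (only option left). Eliminate 1 elsewhere: V.
That leaves T = 4. Eliminate 4 elsewhere: V.
V's domain is down to {2}, so V = 2. So S can't be 2.
S's domain is down to {5}, so S = 5.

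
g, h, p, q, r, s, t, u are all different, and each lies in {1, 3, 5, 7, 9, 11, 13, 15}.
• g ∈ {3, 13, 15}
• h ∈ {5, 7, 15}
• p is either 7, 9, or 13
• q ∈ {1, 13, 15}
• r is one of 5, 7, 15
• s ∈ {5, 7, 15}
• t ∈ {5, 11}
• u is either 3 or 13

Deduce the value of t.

Among the 8 variables, 1 fits only q (and all 8 values in {1, 3, 5, 7, 9, 11, 13, 15} must be used), so q = 1.
Among the 7 still-open variables, 9 fits only p (and all 7 values in {3, 5, 7, 9, 11, 13, 15} must be used), so p = 9.
Among the 6 still-open variables, 11 fits only t (and all 6 values in {3, 5, 7, 11, 13, 15} must be used), so t = 11.

11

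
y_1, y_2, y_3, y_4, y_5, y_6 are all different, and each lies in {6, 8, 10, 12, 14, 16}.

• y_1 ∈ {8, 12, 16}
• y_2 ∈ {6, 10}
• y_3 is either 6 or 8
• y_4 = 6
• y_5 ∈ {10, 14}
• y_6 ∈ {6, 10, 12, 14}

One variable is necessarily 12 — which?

y_6

y_4 must be 6 (only option left). Eliminate 6 elsewhere: y_2, y_3, y_6.
y_2 must be 10 (only option left). Remove 10 from y_5, y_6.
y_3's domain is down to {8}, so y_3 = 8. So y_1 can't be 8.
y_5's domain is down to {14}, so y_5 = 14. Remove 14 from y_6.
So 12 goes to y_6.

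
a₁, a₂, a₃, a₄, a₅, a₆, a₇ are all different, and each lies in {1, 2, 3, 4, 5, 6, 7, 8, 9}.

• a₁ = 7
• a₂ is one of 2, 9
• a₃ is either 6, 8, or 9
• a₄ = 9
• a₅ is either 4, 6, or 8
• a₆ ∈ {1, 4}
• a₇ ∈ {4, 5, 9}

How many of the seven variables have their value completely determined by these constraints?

a₁ must be 7 (only option left).
a₄ must be 9 (only option left). Strike 9 from a₂, a₃, a₇.
a₂ has just one choice, so a₂ = 2.
Determined: a₁=7, a₂=2, a₄=9. The other variables each still have more than one consistent value. That makes 3.

3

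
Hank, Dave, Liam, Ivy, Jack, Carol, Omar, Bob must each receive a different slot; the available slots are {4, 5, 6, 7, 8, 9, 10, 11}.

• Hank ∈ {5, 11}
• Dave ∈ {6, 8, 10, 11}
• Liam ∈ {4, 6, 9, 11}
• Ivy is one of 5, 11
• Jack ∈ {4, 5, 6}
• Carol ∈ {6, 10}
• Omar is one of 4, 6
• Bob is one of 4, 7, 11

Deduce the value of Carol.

10

The 8 variables together cover exactly {4, 5, 6, 7, 8, 9, 10, 11} — 8 values for 8 variables — and 7 appears only in Bob's list, so Bob = 7.
Among the 7 still-open variables, 8 fits only Dave (and all 7 values in {4, 5, 6, 8, 9, 10, 11} must be used), so Dave = 8.
Among the 6 still-open variables, 9 fits only Liam (and all 6 values in {4, 5, 6, 9, 10, 11} must be used), so Liam = 9.
The 5 still-open variables draw from only 5 values {4, 5, 6, 10, 11}, so each is used; only Carol can be 10, hence Carol = 10.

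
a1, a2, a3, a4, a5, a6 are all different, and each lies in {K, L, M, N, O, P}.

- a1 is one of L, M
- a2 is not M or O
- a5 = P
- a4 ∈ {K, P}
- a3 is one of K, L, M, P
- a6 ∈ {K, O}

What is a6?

O

a5 has just one choice, so a5 = P. Remove P from a2, a3, a4.
That leaves a4 = K. Strike K from a2, a3, a6.
So a6 = O.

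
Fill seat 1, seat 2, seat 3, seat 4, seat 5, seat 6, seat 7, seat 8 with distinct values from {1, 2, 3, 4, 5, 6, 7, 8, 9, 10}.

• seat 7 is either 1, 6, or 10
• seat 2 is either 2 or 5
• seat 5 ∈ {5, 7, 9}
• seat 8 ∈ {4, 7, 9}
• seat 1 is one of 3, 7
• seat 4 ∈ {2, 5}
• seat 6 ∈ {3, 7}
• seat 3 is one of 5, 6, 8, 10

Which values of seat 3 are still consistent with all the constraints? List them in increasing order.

seat 1 and seat 6 between them cover only {3, 7} — a naked pair. Remove those values from seat 5, seat 8.
seat 2 and seat 4 share exactly the 2 values {2, 5}; by pigeonhole those values go to them, so strike 2, 5 from seat 3, seat 5.
seat 5 must be 9 (only option left). Eliminate 9 elsewhere: seat 8.
seat 8's domain is down to {4}, so seat 8 = 4.
No further eliminations apply; seat 3 can still be any of 6, 8, 10.

6, 8, 10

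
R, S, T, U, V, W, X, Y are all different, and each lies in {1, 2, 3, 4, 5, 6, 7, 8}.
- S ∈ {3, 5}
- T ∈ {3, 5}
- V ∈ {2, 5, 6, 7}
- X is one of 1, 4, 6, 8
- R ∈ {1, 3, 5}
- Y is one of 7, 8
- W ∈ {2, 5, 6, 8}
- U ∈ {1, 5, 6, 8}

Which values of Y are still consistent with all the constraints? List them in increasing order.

7, 8

The 8 variables together cover exactly {1, 2, 3, 4, 5, 6, 7, 8} — 8 values for 8 variables — and 4 appears only in X's list, so X = 4.
S and T share exactly the 2 values {3, 5}; by pigeonhole those values go to them, so strike 3, 5 from R, U, V, W.
R has just one choice, so R = 1. Eliminate 1 elsewhere: U.
No further eliminations apply; Y can still be any of 7, 8.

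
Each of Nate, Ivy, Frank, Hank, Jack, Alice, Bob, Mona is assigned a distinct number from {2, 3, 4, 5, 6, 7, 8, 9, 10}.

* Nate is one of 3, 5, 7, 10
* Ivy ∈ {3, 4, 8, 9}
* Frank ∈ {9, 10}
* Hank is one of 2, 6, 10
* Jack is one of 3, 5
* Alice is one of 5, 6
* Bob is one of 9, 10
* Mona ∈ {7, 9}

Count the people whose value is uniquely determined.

3

The 2 variables Frank and Bob are confined to {9, 10}, which locks those values in; drop them from Nate, Ivy, Hank, Mona.
That leaves Mona = 7. Remove 7 from Nate.
Nate and Jack between them cover only {3, 5} — a naked pair. Remove those values from Ivy, Alice.
That leaves Alice = 6. Eliminate 6 elsewhere: Hank.
Hank has just one choice, so Hank = 2.
Determined: Hank=2, Alice=6, Mona=7. The other people each still have more than one consistent value. That makes 3.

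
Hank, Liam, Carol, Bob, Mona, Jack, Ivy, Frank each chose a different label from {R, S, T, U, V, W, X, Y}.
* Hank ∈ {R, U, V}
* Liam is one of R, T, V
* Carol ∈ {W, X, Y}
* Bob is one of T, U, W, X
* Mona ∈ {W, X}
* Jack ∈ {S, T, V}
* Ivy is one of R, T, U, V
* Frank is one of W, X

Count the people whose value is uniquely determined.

The 8 variables together cover exactly {R, S, T, U, V, W, X, Y} — 8 values for 8 variables — and S appears only in Jack's list, so Jack = S.
The 7 still-open variables draw from only 7 values {R, T, U, V, W, X, Y}, so each is used; only Carol can be Y, hence Carol = Y.
The 2 variables Mona and Frank are confined to {W, X}, which locks those values in; drop them from Bob.
Determined: Carol=Y, Jack=S. The other people each still have more than one consistent value. That makes 2.

2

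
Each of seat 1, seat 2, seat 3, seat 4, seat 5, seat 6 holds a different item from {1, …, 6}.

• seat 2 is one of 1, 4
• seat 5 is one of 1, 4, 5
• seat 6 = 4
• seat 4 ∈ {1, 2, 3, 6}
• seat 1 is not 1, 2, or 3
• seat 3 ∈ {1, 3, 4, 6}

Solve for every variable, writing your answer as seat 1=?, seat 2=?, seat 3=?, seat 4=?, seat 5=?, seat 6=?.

seat 6's domain is down to {4}, so seat 6 = 4. Remove 4 from seat 1, seat 2, seat 3, seat 5.
seat 2's domain is down to {1}, so seat 2 = 1. Eliminate 1 elsewhere: seat 3, seat 4, seat 5.
seat 5 must be 5 (only option left). Eliminate 5 elsewhere: seat 1.
That leaves seat 1 = 6. So seat 3, seat 4 can't be 6.
seat 3's domain is down to {3}, so seat 3 = 3. So seat 4 can't be 3.
seat 4 must be 2 (only option left).

seat 1=6, seat 2=1, seat 3=3, seat 4=2, seat 5=5, seat 6=4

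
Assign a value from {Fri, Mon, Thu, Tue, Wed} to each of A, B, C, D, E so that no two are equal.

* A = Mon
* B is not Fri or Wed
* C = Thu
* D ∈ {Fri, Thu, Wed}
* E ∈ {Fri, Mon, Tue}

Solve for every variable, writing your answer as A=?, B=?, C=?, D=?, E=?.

A=Mon, B=Tue, C=Thu, D=Wed, E=Fri

A must be Mon (only option left). So B, E can't be Mon.
That leaves C = Thu. So B, D can't be Thu.
B's domain is down to {Tue}, so B = Tue. Strike Tue from E.
That leaves E = Fri. So D can't be Fri.
D's domain is down to {Wed}, so D = Wed.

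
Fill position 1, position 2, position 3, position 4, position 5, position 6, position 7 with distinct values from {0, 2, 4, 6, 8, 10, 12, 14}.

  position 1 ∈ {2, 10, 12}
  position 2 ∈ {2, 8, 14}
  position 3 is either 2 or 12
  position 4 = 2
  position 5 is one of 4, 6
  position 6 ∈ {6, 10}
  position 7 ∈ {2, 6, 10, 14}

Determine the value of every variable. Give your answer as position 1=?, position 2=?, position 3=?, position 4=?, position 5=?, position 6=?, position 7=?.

position 1=10, position 2=8, position 3=12, position 4=2, position 5=4, position 6=6, position 7=14

position 4's domain is down to {2}, so position 4 = 2. Eliminate 2 elsewhere: position 1, position 2, position 3, position 7.
position 3 must be 12 (only option left). Remove 12 from position 1.
position 1's domain is down to {10}, so position 1 = 10. Remove 10 from position 6, position 7.
position 6's domain is down to {6}, so position 6 = 6. Strike 6 from position 5, position 7.
position 7 has just one choice, so position 7 = 14. So position 2 can't be 14.
position 2's domain is down to {8}, so position 2 = 8.
position 5 has just one choice, so position 5 = 4.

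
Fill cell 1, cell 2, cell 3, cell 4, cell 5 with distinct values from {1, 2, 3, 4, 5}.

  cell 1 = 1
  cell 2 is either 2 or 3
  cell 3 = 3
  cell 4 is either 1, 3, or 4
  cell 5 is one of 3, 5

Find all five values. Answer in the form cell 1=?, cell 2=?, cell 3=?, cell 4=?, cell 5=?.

cell 1=1, cell 2=2, cell 3=3, cell 4=4, cell 5=5

cell 1's domain is down to {1}, so cell 1 = 1. So cell 4 can't be 1.
cell 3 must be 3 (only option left). Strike 3 from cell 2, cell 4, cell 5.
cell 4 has just one choice, so cell 4 = 4.
cell 5 must be 5 (only option left).
cell 2's domain is down to {2}, so cell 2 = 2.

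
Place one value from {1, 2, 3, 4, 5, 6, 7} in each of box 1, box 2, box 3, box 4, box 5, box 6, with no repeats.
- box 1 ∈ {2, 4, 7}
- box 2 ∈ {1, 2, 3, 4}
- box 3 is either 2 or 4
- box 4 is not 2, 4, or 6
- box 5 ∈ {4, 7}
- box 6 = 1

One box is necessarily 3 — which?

box 6's domain is down to {1}, so box 6 = 1. Eliminate 1 elsewhere: box 2, box 4.
The 5 still-open variables draw from only 5 values {2, 3, 4, 5, 7}, so each is used; only box 4 can be 5, hence box 4 = 5.
The 4 still-open variables draw from only 4 values {2, 3, 4, 7}, so each is used; only box 2 can be 3, hence box 2 = 3.

box 2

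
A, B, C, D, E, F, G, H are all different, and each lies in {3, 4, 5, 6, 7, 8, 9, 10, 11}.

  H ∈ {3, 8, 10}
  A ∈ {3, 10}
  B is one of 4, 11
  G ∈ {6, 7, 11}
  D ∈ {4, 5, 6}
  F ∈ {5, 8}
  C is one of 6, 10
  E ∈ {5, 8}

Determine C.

The 8 variables together cover exactly {3, 4, 5, 6, 7, 8, 10, 11} — 8 values for 8 variables — and 7 appears only in G's list, so G = 7.
The 7 still-open variables draw from only 7 values {3, 4, 5, 6, 8, 10, 11}, so each is used; only B can be 11, hence B = 11.
Among the 6 still-open variables, 4 fits only D (and all 6 values in {3, 4, 5, 6, 8, 10} must be used), so D = 4.
Among the 5 still-open variables, 6 fits only C (and all 5 values in {3, 5, 6, 8, 10} must be used), so C = 6.

6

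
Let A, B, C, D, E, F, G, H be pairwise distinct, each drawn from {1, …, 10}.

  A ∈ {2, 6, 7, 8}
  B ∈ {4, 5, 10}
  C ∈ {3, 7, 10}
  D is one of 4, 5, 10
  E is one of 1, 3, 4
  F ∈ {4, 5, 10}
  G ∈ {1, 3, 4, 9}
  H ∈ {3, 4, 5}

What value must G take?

The 3 variables B, D, F are confined to {4, 5, 10}, which locks those values in; drop them from C, E, G, H.
That leaves H = 3. So C, E, G can't be 3.
C must be 7 (only option left). Remove 7 from A.
E has just one choice, so E = 1. Strike 1 from G.
So G = 9.

9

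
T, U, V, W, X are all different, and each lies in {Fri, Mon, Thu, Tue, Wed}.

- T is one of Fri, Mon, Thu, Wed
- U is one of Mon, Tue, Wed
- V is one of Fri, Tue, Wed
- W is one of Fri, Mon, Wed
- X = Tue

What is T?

X must be Tue (only option left). So U, V can't be Tue.
Among the 4 still-open variables, Thu fits only T (and all 4 values in {Fri, Mon, Thu, Wed} must be used), so T = Thu.

Thu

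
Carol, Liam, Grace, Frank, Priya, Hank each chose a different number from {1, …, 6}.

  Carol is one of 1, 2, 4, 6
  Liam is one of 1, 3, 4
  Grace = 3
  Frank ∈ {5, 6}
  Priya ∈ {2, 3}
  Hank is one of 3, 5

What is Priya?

2

Grace has just one choice, so Grace = 3. Remove 3 from Liam, Priya, Hank.
So Priya = 2.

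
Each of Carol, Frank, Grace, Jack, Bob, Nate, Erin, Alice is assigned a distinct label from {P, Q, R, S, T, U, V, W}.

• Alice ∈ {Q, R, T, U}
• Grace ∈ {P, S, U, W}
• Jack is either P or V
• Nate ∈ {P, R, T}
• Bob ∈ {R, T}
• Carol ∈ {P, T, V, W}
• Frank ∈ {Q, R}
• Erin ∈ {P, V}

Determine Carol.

The 8 variables draw from only 8 values {P, Q, R, S, T, U, V, W}, so each is used; only Grace can be S, hence Grace = S.
The 7 still-open variables draw from only 7 values {P, Q, R, T, U, V, W}, so each is used; only Alice can be U, hence Alice = U.
The 6 still-open variables together cover exactly {P, Q, R, T, V, W} — 6 values for 6 variables — and Q appears only in Frank's list, so Frank = Q.
Among the 5 still-open variables, W fits only Carol (and all 5 values in {P, R, T, V, W} must be used), so Carol = W.

W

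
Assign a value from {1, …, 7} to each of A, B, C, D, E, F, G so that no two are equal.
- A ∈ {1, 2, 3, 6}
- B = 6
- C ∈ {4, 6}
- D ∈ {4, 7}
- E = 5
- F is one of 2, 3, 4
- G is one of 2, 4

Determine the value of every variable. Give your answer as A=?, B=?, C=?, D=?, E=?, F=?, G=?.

B has just one choice, so B = 6. Strike 6 from A, C.
That leaves C = 4. Strike 4 from D, F, G.
D's domain is down to {7}, so D = 7.
That leaves E = 5.
G has just one choice, so G = 2. Strike 2 from A, F.
F has just one choice, so F = 3. So A can't be 3.
A must be 1 (only option left).

A=1, B=6, C=4, D=7, E=5, F=3, G=2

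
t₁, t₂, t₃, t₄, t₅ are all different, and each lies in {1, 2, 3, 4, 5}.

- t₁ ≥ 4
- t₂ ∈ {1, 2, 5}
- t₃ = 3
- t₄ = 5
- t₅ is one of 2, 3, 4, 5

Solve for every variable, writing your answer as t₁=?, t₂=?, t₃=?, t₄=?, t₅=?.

t₁=4, t₂=1, t₃=3, t₄=5, t₅=2

t₃'s domain is down to {3}, so t₃ = 3. Eliminate 3 elsewhere: t₅.
That leaves t₄ = 5. Eliminate 5 elsewhere: t₁, t₂, t₅.
t₁ must be 4 (only option left). Strike 4 from t₅.
t₅ must be 2 (only option left). Strike 2 from t₂.
That leaves t₂ = 1.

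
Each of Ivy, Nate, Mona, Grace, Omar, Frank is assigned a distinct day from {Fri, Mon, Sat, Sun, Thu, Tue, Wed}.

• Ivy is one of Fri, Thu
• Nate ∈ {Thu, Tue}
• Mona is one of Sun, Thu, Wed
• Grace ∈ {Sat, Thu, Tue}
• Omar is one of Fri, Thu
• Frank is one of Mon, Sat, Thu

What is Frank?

Mon

Ivy and Omar share exactly the 2 values {Fri, Thu}; by pigeonhole those values go to them, so strike Fri, Thu from Nate, Mona, Grace, Frank.
That leaves Nate = Tue. Remove Tue from Grace.
That leaves Grace = Sat. Remove Sat from Frank.
So Frank = Mon.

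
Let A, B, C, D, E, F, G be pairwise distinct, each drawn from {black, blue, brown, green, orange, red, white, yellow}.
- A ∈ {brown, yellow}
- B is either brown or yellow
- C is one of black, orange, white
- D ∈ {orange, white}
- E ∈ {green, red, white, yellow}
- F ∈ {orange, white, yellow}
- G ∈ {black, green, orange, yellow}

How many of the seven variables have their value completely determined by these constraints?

The 7 variables draw from only 7 values {black, brown, green, orange, red, white, yellow}, so each is used; only E can be red, hence E = red.
Among the 6 still-open variables, green fits only G (and all 6 values in {black, brown, green, orange, white, yellow} must be used), so G = green.
The 5 still-open variables draw from only 5 values {black, brown, orange, white, yellow}, so each is used; only C can be black, hence C = black.
A and B share exactly the 2 values {brown, yellow}; by pigeonhole those values go to them, so strike brown, yellow from F.
Determined: C=black, E=red, G=green. The other variables each still have more than one consistent value. That makes 3.

3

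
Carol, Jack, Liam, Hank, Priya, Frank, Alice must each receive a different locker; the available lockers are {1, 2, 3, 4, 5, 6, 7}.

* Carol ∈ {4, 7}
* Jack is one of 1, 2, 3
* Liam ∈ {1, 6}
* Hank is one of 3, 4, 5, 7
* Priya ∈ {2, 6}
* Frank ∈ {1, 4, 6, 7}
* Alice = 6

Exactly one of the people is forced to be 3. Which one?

Jack

Alice must be 6 (only option left). Strike 6 from Liam, Priya, Frank.
Liam has just one choice, so Liam = 1. Remove 1 from Jack, Frank.
Priya's domain is down to {2}, so Priya = 2. Eliminate 2 elsewhere: Jack.
So 3 goes to Jack.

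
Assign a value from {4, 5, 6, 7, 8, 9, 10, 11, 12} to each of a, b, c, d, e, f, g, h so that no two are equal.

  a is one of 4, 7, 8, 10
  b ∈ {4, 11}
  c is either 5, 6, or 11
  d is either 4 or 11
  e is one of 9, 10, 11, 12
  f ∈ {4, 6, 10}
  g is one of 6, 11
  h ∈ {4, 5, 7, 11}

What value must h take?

The 2 variables b and d are confined to {4, 11}, which locks those values in; drop them from a, c, e, f, g, h.
g's domain is down to {6}, so g = 6. Strike 6 from c, f.
c's domain is down to {5}, so c = 5. Remove 5 from h.
So h = 7.

7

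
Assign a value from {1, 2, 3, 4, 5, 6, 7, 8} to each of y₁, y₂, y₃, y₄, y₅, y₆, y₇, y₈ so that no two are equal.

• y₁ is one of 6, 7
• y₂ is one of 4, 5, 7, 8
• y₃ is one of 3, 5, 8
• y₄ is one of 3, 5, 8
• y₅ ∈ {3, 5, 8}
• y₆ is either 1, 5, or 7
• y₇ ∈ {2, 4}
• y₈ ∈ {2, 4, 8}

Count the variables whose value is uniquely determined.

The 8 variables together cover exactly {1, 2, 3, 4, 5, 6, 7, 8} — 8 values for 8 variables — and 1 appears only in y₆'s list, so y₆ = 1.
The 7 still-open variables draw from only 7 values {2, 3, 4, 5, 6, 7, 8}, so each is used; only y₁ can be 6, hence y₁ = 6.
Among the 6 still-open variables, 7 fits only y₂ (and all 6 values in {2, 3, 4, 5, 7, 8} must be used), so y₂ = 7.
The 3 variables y₃, y₄, y₅ are confined to {3, 5, 8}, which locks those values in; drop them from y₈.
Determined: y₁=6, y₂=7, y₆=1. The other variables each still have more than one consistent value. That makes 3.

3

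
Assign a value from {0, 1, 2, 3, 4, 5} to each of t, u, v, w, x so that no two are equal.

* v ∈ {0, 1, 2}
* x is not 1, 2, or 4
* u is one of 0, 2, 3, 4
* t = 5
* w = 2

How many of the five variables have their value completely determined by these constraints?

2

t's domain is down to {5}, so t = 5. Remove 5 from x.
w's domain is down to {2}, so w = 2. Remove 2 from u, v.
Determined: t=5, w=2. The other variables each still have more than one consistent value. That makes 2.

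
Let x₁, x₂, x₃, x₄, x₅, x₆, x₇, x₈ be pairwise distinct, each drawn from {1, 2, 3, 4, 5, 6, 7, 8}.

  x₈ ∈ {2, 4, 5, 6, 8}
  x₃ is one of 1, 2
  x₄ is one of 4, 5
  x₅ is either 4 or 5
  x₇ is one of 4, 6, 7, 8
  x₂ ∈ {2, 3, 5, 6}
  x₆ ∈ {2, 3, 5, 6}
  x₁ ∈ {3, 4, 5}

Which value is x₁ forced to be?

3

The 8 variables together cover exactly {1, 2, 3, 4, 5, 6, 7, 8} — 8 values for 8 variables — and 1 appears only in x₃'s list, so x₃ = 1.
The 7 still-open variables draw from only 7 values {2, 3, 4, 5, 6, 7, 8}, so each is used; only x₇ can be 7, hence x₇ = 7.
The 6 still-open variables draw from only 6 values {2, 3, 4, 5, 6, 8}, so each is used; only x₈ can be 8, hence x₈ = 8.
x₄ and x₅ between them cover only {4, 5} — a naked pair. Remove those values from x₁, x₂, x₆.
So x₁ = 3.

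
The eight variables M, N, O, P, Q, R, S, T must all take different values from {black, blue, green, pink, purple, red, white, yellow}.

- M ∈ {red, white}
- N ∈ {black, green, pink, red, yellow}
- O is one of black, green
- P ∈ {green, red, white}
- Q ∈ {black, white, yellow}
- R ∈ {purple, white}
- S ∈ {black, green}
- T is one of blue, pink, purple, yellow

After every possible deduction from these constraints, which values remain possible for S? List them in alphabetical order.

black, green

The 8 variables together cover exactly {black, blue, green, pink, purple, red, white, yellow} — 8 values for 8 variables — and blue appears only in T's list, so T = blue.
The 7 still-open variables together cover exactly {black, green, pink, purple, red, white, yellow} — 7 values for 7 variables — and pink appears only in N's list, so N = pink.
Among the 6 still-open variables, purple fits only R (and all 6 values in {black, green, purple, red, white, yellow} must be used), so R = purple.
The 5 still-open variables together cover exactly {black, green, red, white, yellow} — 5 values for 5 variables — and yellow appears only in Q's list, so Q = yellow.
O and S share exactly the 2 values {black, green}; by pigeonhole those values go to them, so strike black, green from P.
No further eliminations apply; S can still be any of black, green.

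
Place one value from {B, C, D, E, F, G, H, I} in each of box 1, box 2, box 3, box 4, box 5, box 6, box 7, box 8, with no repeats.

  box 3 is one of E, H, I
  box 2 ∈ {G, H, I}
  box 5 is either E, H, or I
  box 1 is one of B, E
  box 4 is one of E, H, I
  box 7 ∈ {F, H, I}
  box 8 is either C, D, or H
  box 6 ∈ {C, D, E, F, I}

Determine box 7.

F

Among the 8 variables, B fits only box 1 (and all 8 values in {B, C, D, E, F, G, H, I} must be used), so box 1 = B.
The 7 still-open variables draw from only 7 values {C, D, E, F, G, H, I}, so each is used; only box 2 can be G, hence box 2 = G.
box 3, box 4, box 5 between them cover only {E, H, I} — a naked triple. Remove those values from box 6, box 7, box 8.
So box 7 = F.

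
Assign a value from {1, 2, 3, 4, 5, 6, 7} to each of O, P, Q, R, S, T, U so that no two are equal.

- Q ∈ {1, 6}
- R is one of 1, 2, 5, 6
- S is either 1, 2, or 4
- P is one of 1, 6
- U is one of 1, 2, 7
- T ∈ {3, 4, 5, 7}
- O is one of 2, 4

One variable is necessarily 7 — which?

U

The 7 variables draw from only 7 values {1, 2, 3, 4, 5, 6, 7}, so each is used; only T can be 3, hence T = 3.
The 6 still-open variables draw from only 6 values {1, 2, 4, 5, 6, 7}, so each is used; only R can be 5, hence R = 5.
The 5 still-open variables together cover exactly {1, 2, 4, 6, 7} — 5 values for 5 variables — and 7 appears only in U's list, so U = 7.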